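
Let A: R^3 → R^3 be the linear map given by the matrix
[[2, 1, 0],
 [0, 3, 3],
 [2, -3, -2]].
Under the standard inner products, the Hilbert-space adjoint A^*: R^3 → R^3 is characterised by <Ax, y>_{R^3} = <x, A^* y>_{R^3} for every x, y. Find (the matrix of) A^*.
A^* = A^T =
[[2, 0, 2],
 [1, 3, -3],
 [0, 3, -2]]

For real matrices with standard dot products, the defining identity <Ax, y> = <x, A^* y> gives (Ax)^T y = x^T (A^*) y, i.e. x^T A^T y = x^T (A^*) y. Since this holds for all x, y, we must have A^* = A^T. Therefore
A^* =
[[2, 0, 2],
 [1, 3, -3],
 [0, 3, -2]].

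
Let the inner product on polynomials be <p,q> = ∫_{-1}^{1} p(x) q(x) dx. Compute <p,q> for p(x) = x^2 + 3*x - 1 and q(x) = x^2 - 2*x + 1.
<p,q> = -28/5

Expand the product: p(x)·q(x) = x^4 + x^3 - 6*x^2 + 5*x - 1.
∫_{-1}^{1} of each monomial x^k gives [2/(k+1) if k even, 0 if k odd]. Integrating term-by-term (or equivalently evaluating the antiderivative F(x) = x^5/5 + x^4/4 - 2*x^3 + 5*x^2/2 - x at the endpoints):
  F(1) − F(−1) = -1/20 − (111/20) = -28/5.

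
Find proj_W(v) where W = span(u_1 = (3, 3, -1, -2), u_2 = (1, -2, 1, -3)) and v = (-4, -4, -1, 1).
proj_W(v) = (-1075/341, -1225/341, 425/341, 600/341)

Set up U = [u_1 | ... | u_2] ∈ R^(4×2). The projector onto W = col(U) is P = U (U^T U)^(-1) U^T.
Compute U^T U =
  [23, 2]
  [2, 15],
and U^T v = (-25, 0).
Solve U^T U · c = U^T v for the coefficients: c = (-375/341, 50/341). The projection is proj_W(v) = U c.
Check: (v - proj_W(v)) · u_1 = 0  (should be 0).
Check: (v - proj_W(v)) · u_2 = 0  (should be 0).
Result: proj_W(v) = (-1075/341, -1225/341, 425/341, 600/341).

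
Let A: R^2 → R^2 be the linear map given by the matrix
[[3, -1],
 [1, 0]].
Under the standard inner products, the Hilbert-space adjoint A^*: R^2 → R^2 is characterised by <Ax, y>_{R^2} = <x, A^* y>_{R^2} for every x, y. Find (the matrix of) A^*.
A^* = A^T =
[[3, 1],
 [-1, 0]]

For real matrices with standard dot products, the defining identity <Ax, y> = <x, A^* y> gives (Ax)^T y = x^T (A^*) y, i.e. x^T A^T y = x^T (A^*) y. Since this holds for all x, y, we must have A^* = A^T. Therefore
A^* =
[[3, 1],
 [-1, 0]].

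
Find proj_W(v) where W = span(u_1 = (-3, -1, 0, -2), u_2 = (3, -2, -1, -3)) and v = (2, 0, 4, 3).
proj_W(v) = (173/107, 503/321, 110/321, 896/321)

Set up U = [u_1 | ... | u_2] ∈ R^(4×2). The projector onto W = col(U) is P = U (U^T U)^(-1) U^T.
Compute U^T U =
  [14, -1]
  [-1, 23],
and U^T v = (-12, -7).
Solve U^T U · c = U^T v for the coefficients: c = (-283/321, -110/321). The projection is proj_W(v) = U c.
Check: (v - proj_W(v)) · u_1 = 0  (should be 0).
Check: (v - proj_W(v)) · u_2 = 0  (should be 0).
Result: proj_W(v) = (173/107, 503/321, 110/321, 896/321).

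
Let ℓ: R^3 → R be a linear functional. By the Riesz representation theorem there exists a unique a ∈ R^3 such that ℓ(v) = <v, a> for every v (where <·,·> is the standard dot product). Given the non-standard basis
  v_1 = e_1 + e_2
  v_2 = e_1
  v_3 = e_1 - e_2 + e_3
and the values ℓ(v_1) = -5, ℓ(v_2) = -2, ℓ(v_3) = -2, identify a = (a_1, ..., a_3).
a = (-2, -3, -3)

Write a = (a_1, ..., a_3) in the standard basis. For each basis vector v_i, ℓ(v_i) = <v_i, a> is a linear equation in the a_j's. Collect the n equations into a matrix system V a = ℓ, where row i of V is v_i (expressed in the standard basis). Since V is invertible (lower-triangular with 1s on the diagonal, up to permutation), solve by back-substitution:
  V =
[[1, 1, 0],
 [1, 0, 0],
 [1, -1, 1]]
  V a = (-5, -2, -2)
Solving gives a = (-2, -3, -3).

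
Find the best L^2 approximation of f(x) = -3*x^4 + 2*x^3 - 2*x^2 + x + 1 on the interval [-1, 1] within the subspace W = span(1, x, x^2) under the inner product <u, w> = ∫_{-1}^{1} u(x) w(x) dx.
g(x) = -32*x^2/7 + 11*x/5 + 44/35

The best approximation g ∈ W is the orthogonal projection of f onto W. Writing g = a_0 + a_1 x + a_2 x^2, the coefficients solve the normal equations G · a = b where
  G_{ij} = <φ_i, φ_j> and b_i = <f, φ_i>, with φ_0 = 1, φ_1 = x, φ_2 = x^2.
G =
  [2, 0, 2/3]
  [0, 2/3, 0]
  [2/3, 0, 2/5],
b = (-8/15, 22/15, -104/105).
Solving gives a_0 = 44/35, a_1 = 11/5, a_2 = -32/7, so
  g(x) = -32*x^2/7 + 11*x/5 + 44/35.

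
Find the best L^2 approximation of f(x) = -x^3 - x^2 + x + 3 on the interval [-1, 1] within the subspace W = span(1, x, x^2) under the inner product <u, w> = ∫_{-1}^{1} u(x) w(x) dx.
g(x) = -x^2 + 2*x/5 + 3

The best approximation g ∈ W is the orthogonal projection of f onto W. Writing g = a_0 + a_1 x + a_2 x^2, the coefficients solve the normal equations G · a = b where
  G_{ij} = <φ_i, φ_j> and b_i = <f, φ_i>, with φ_0 = 1, φ_1 = x, φ_2 = x^2.
G =
  [2, 0, 2/3]
  [0, 2/3, 0]
  [2/3, 0, 2/5],
b = (16/3, 4/15, 8/5).
Solving gives a_0 = 3, a_1 = 2/5, a_2 = -1, so
  g(x) = -x^2 + 2*x/5 + 3.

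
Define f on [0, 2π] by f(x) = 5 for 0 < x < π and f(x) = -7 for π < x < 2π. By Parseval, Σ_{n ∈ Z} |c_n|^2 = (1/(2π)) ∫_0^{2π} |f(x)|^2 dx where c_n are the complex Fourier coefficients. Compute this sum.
Σ |c_n|^2 = 37

Parseval equates the L^2 energy of f (normalised by 1/(2π)) with the ℓ^2 sum of its Fourier coefficients: (1/(2π)) ∫_0^{2π} |f|^2 = Σ |c_n|^2.
Compute the left side: (1/(2π)) [∫_0^π 5^2 dx + ∫_π^{2π} (-7)^2 dx] = (1/(2π)) · (25π + 49π) = (25 + 49)/2 = 37.
So Σ_{n ∈ Z} |c_n|^2 = 37.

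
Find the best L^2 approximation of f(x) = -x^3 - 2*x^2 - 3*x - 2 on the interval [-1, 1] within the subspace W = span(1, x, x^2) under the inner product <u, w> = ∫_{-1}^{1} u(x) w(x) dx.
g(x) = -2*x^2 - 18*x/5 - 2

The best approximation g ∈ W is the orthogonal projection of f onto W. Writing g = a_0 + a_1 x + a_2 x^2, the coefficients solve the normal equations G · a = b where
  G_{ij} = <φ_i, φ_j> and b_i = <f, φ_i>, with φ_0 = 1, φ_1 = x, φ_2 = x^2.
G =
  [2, 0, 2/3]
  [0, 2/3, 0]
  [2/3, 0, 2/5],
b = (-16/3, -12/5, -32/15).
Solving gives a_0 = -2, a_1 = -18/5, a_2 = -2, so
  g(x) = -2*x^2 - 18*x/5 - 2.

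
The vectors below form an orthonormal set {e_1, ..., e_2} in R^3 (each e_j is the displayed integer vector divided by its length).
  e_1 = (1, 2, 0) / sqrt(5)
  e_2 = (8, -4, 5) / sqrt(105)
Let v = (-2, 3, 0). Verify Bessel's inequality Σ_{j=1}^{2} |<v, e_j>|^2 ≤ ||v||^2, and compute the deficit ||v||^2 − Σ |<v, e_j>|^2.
Σ |<v, e_j>|^2 = 32/3; ||v||^2 = 13; deficit = 7/3

Write each e_j = u_j / sqrt(<u_j, u_j>) where u_j is the displayed integer vector. Then <v, e_j> = <v, u_j> / sqrt(<u_j, u_j>), so |<v, e_j>|^2 = <v, u_j>^2 / <u_j, u_j>.
Coefficients: <v, e_1> = 4/sqrt(5), <v, e_2> = -28/sqrt(105).
Square and sum: Σ |<v, e_j>|^2 = 32/3.
Compute ||v||^2 = v·v = 13.
Deficit = 13 − 32/3 = 7/3 ≥ 0, confirming Bessel's inequality. (The deficit equals ||v − Σ <v,e_j> e_j||^2, the squared distance from v to span{e_j}.)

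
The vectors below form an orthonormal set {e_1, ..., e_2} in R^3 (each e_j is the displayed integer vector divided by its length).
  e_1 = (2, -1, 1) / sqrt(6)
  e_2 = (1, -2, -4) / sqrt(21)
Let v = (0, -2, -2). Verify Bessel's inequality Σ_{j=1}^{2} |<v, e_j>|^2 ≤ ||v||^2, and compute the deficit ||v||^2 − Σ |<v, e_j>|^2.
Σ |<v, e_j>|^2 = 48/7; ||v||^2 = 8; deficit = 8/7

Write each e_j = u_j / sqrt(<u_j, u_j>) where u_j is the displayed integer vector. Then <v, e_j> = <v, u_j> / sqrt(<u_j, u_j>), so |<v, e_j>|^2 = <v, u_j>^2 / <u_j, u_j>.
Coefficients: <v, e_1> = 0/sqrt(6), <v, e_2> = 12/sqrt(21).
Square and sum: Σ |<v, e_j>|^2 = 48/7.
Compute ||v||^2 = v·v = 8.
Deficit = 8 − 48/7 = 8/7 ≥ 0, confirming Bessel's inequality. (The deficit equals ||v − Σ <v,e_j> e_j||^2, the squared distance from v to span{e_j}.)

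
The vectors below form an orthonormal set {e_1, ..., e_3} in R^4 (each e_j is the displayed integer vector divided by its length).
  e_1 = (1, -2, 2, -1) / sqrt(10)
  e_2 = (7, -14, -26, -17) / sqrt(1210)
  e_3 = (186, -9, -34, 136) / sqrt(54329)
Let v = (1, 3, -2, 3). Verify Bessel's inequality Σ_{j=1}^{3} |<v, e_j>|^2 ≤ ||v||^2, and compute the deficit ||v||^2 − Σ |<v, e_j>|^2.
Σ |<v, e_j>|^2 = 10227/449; ||v||^2 = 23; deficit = 100/449

Write each e_j = u_j / sqrt(<u_j, u_j>) where u_j is the displayed integer vector. Then <v, e_j> = <v, u_j> / sqrt(<u_j, u_j>), so |<v, e_j>|^2 = <v, u_j>^2 / <u_j, u_j>.
Coefficients: <v, e_1> = -12/sqrt(10), <v, e_2> = -34/sqrt(1210), <v, e_3> = 635/sqrt(54329).
Square and sum: Σ |<v, e_j>|^2 = 10227/449.
Compute ||v||^2 = v·v = 23.
Deficit = 23 − 10227/449 = 100/449 ≥ 0, confirming Bessel's inequality. (The deficit equals ||v − Σ <v,e_j> e_j||^2, the squared distance from v to span{e_j}.)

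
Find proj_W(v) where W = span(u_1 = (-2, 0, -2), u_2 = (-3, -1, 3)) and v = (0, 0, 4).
proj_W(v) = (2/19, -12/19, 74/19)

Set up U = [u_1 | ... | u_2] ∈ R^(3×2). The projector onto W = col(U) is P = U (U^T U)^(-1) U^T.
Compute U^T U =
  [8, 0]
  [0, 19],
and U^T v = (-8, 12).
Solve U^T U · c = U^T v for the coefficients: c = (-1, 12/19). The projection is proj_W(v) = U c.
Check: (v - proj_W(v)) · u_1 = 0  (should be 0).
Check: (v - proj_W(v)) · u_2 = 0  (should be 0).
Result: proj_W(v) = (2/19, -12/19, 74/19).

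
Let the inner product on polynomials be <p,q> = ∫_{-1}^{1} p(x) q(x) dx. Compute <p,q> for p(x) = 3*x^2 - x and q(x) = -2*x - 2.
<p,q> = -8/3

Expand the product: p(x)·q(x) = -6*x^3 - 4*x^2 + 2*x.
∫_{-1}^{1} of each monomial x^k gives [2/(k+1) if k even, 0 if k odd]. Integrating term-by-term (or equivalently evaluating the antiderivative F(x) = -3*x^4/2 - 4*x^3/3 + x^2 at the endpoints):
  F(1) − F(−1) = -11/6 − (5/6) = -8/3.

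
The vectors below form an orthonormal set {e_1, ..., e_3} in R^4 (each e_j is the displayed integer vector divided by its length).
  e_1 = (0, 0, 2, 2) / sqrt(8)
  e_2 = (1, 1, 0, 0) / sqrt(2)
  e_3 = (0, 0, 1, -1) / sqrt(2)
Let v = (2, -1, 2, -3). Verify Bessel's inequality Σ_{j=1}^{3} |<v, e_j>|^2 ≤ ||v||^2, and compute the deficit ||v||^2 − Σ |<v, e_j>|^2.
Σ |<v, e_j>|^2 = 27/2; ||v||^2 = 18; deficit = 9/2

Write each e_j = u_j / sqrt(<u_j, u_j>) where u_j is the displayed integer vector. Then <v, e_j> = <v, u_j> / sqrt(<u_j, u_j>), so |<v, e_j>|^2 = <v, u_j>^2 / <u_j, u_j>.
Coefficients: <v, e_1> = -2/sqrt(8), <v, e_2> = 1/sqrt(2), <v, e_3> = 5/sqrt(2).
Square and sum: Σ |<v, e_j>|^2 = 27/2.
Compute ||v||^2 = v·v = 18.
Deficit = 18 − 27/2 = 9/2 ≥ 0, confirming Bessel's inequality. (The deficit equals ||v − Σ <v,e_j> e_j||^2, the squared distance from v to span{e_j}.)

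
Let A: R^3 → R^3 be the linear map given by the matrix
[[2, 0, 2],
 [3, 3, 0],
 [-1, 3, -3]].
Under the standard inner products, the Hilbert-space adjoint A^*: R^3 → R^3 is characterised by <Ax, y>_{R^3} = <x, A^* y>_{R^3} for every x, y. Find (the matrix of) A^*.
A^* = A^T =
[[2, 3, -1],
 [0, 3, 3],
 [2, 0, -3]]

For real matrices with standard dot products, the defining identity <Ax, y> = <x, A^* y> gives (Ax)^T y = x^T (A^*) y, i.e. x^T A^T y = x^T (A^*) y. Since this holds for all x, y, we must have A^* = A^T. Therefore
A^* =
[[2, 3, -1],
 [0, 3, 3],
 [2, 0, -3]].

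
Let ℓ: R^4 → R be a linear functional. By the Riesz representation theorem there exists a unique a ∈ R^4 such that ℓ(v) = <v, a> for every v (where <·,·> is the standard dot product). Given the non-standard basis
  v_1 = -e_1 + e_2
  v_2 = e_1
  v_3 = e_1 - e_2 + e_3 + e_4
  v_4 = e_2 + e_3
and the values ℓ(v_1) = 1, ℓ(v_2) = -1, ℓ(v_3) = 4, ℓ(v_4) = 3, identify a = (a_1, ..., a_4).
a = (-1, 0, 3, 2)

Write a = (a_1, ..., a_4) in the standard basis. For each basis vector v_i, ℓ(v_i) = <v_i, a> is a linear equation in the a_j's. Collect the n equations into a matrix system V a = ℓ, where row i of V is v_i (expressed in the standard basis). Since V is invertible (lower-triangular with 1s on the diagonal, up to permutation), solve by back-substitution:
  V =
[[-1, 1, 0, 0],
 [1, 0, 0, 0],
 [1, -1, 1, 1],
 [0, 1, 1, 0]]
  V a = (1, -1, 4, 3)
Solving gives a = (-1, 0, 3, 2).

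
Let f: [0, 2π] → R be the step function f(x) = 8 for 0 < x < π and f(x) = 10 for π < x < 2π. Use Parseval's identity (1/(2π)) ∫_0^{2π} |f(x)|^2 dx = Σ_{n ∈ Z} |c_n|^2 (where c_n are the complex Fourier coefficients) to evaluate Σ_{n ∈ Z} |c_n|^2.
Σ |c_n|^2 = 82

Parseval equates the L^2 energy of f (normalised by 1/(2π)) with the ℓ^2 sum of its Fourier coefficients: (1/(2π)) ∫_0^{2π} |f|^2 = Σ |c_n|^2.
Compute the left side: (1/(2π)) [∫_0^π 8^2 dx + ∫_π^{2π} 10^2 dx] = (1/(2π)) · (64π + 100π) = (64 + 100)/2 = 82.
So Σ_{n ∈ Z} |c_n|^2 = 82.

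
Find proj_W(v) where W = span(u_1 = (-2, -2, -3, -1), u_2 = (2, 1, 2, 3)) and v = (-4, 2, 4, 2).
proj_W(v) = (12/11, 38/33, 56/33, 14/33)

Set up U = [u_1 | ... | u_2] ∈ R^(4×2). The projector onto W = col(U) is P = U (U^T U)^(-1) U^T.
Compute U^T U =
  [18, -15]
  [-15, 18],
and U^T v = (-10, 8).
Solve U^T U · c = U^T v for the coefficients: c = (-20/33, -2/33). The projection is proj_W(v) = U c.
Check: (v - proj_W(v)) · u_1 = 0  (should be 0).
Check: (v - proj_W(v)) · u_2 = 0  (should be 0).
Result: proj_W(v) = (12/11, 38/33, 56/33, 14/33).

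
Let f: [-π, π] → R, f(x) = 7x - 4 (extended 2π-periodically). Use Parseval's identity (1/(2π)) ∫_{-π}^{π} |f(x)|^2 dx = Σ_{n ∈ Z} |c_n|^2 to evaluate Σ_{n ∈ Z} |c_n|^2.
Σ |c_n|^2 = 49π^2/3 + 16

Expand and integrate term by term over [-π, π]:
  ∫ (7x)^2 dx = 49·(2π^3/3); ∫ 2·7·(-4)·x dx = 0 (odd integrand); ∫ (-4)^2 dx = 16·2π.
So (1/(2π)) ∫_{-π}^{π} (7x - 4)^2 dx = 49π^2/3 + 16 = 49π^2/3 + 16.
Parseval ⇒ Σ |c_n|^2 = 49π^2/3 + 16.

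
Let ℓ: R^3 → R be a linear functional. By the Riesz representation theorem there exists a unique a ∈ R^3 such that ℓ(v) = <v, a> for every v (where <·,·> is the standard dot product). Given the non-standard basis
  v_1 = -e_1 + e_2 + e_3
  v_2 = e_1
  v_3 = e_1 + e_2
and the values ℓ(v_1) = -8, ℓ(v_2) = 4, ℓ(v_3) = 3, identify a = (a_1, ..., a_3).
a = (4, -1, -3)

Write a = (a_1, ..., a_3) in the standard basis. For each basis vector v_i, ℓ(v_i) = <v_i, a> is a linear equation in the a_j's. Collect the n equations into a matrix system V a = ℓ, where row i of V is v_i (expressed in the standard basis). Since V is invertible (lower-triangular with 1s on the diagonal, up to permutation), solve by back-substitution:
  V =
[[-1, 1, 1],
 [1, 0, 0],
 [1, 1, 0]]
  V a = (-8, 4, 3)
Solving gives a = (4, -1, -3).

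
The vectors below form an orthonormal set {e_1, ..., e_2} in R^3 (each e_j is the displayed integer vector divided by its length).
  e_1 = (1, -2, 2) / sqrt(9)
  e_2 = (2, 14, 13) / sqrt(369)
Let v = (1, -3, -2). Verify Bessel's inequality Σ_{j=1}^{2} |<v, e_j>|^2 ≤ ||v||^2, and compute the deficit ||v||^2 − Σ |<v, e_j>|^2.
Σ |<v, e_j>|^2 = 525/41; ||v||^2 = 14; deficit = 49/41

Write each e_j = u_j / sqrt(<u_j, u_j>) where u_j is the displayed integer vector. Then <v, e_j> = <v, u_j> / sqrt(<u_j, u_j>), so |<v, e_j>|^2 = <v, u_j>^2 / <u_j, u_j>.
Coefficients: <v, e_1> = 3/sqrt(9), <v, e_2> = -66/sqrt(369).
Square and sum: Σ |<v, e_j>|^2 = 525/41.
Compute ||v||^2 = v·v = 14.
Deficit = 14 − 525/41 = 49/41 ≥ 0, confirming Bessel's inequality. (The deficit equals ||v − Σ <v,e_j> e_j||^2, the squared distance from v to span{e_j}.)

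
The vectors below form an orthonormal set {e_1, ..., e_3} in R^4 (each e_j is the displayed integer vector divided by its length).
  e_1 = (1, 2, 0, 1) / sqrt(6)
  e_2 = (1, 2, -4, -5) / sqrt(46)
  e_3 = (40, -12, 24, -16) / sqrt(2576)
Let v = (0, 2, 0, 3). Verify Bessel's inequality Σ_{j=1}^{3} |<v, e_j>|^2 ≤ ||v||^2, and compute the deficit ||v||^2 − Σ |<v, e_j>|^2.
Σ |<v, e_j>|^2 = 269/21; ||v||^2 = 13; deficit = 4/21

Write each e_j = u_j / sqrt(<u_j, u_j>) where u_j is the displayed integer vector. Then <v, e_j> = <v, u_j> / sqrt(<u_j, u_j>), so |<v, e_j>|^2 = <v, u_j>^2 / <u_j, u_j>.
Coefficients: <v, e_1> = 7/sqrt(6), <v, e_2> = -11/sqrt(46), <v, e_3> = -72/sqrt(2576).
Square and sum: Σ |<v, e_j>|^2 = 269/21.
Compute ||v||^2 = v·v = 13.
Deficit = 13 − 269/21 = 4/21 ≥ 0, confirming Bessel's inequality. (The deficit equals ||v − Σ <v,e_j> e_j||^2, the squared distance from v to span{e_j}.)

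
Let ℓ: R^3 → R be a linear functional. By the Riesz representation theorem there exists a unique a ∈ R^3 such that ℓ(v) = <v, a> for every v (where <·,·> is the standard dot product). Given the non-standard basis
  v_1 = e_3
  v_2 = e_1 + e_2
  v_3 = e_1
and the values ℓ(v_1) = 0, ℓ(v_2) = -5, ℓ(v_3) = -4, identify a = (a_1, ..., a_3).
a = (-4, -1, 0)

Write a = (a_1, ..., a_3) in the standard basis. For each basis vector v_i, ℓ(v_i) = <v_i, a> is a linear equation in the a_j's. Collect the n equations into a matrix system V a = ℓ, where row i of V is v_i (expressed in the standard basis). Since V is invertible (lower-triangular with 1s on the diagonal, up to permutation), solve by back-substitution:
  V =
[[0, 0, 1],
 [1, 1, 0],
 [1, 0, 0]]
  V a = (0, -5, -4)
Solving gives a = (-4, -1, 0).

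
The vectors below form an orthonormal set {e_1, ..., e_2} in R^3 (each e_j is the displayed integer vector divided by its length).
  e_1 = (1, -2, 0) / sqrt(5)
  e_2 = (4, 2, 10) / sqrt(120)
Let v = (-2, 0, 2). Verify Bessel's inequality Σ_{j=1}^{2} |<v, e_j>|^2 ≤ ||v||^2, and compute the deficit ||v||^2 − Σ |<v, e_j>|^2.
Σ |<v, e_j>|^2 = 2; ||v||^2 = 8; deficit = 6

Write each e_j = u_j / sqrt(<u_j, u_j>) where u_j is the displayed integer vector. Then <v, e_j> = <v, u_j> / sqrt(<u_j, u_j>), so |<v, e_j>|^2 = <v, u_j>^2 / <u_j, u_j>.
Coefficients: <v, e_1> = -2/sqrt(5), <v, e_2> = 12/sqrt(120).
Square and sum: Σ |<v, e_j>|^2 = 2.
Compute ||v||^2 = v·v = 8.
Deficit = 8 − 2 = 6 ≥ 0, confirming Bessel's inequality. (The deficit equals ||v − Σ <v,e_j> e_j||^2, the squared distance from v to span{e_j}.)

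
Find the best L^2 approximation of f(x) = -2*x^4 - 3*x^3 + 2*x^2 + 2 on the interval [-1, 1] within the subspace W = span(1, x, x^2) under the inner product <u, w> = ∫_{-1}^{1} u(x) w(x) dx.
g(x) = 2*x^2/7 - 9*x/5 + 76/35

The best approximation g ∈ W is the orthogonal projection of f onto W. Writing g = a_0 + a_1 x + a_2 x^2, the coefficients solve the normal equations G · a = b where
  G_{ij} = <φ_i, φ_j> and b_i = <f, φ_i>, with φ_0 = 1, φ_1 = x, φ_2 = x^2.
G =
  [2, 0, 2/3]
  [0, 2/3, 0]
  [2/3, 0, 2/5],
b = (68/15, -6/5, 164/105).
Solving gives a_0 = 76/35, a_1 = -9/5, a_2 = 2/7, so
  g(x) = 2*x^2/7 - 9*x/5 + 76/35.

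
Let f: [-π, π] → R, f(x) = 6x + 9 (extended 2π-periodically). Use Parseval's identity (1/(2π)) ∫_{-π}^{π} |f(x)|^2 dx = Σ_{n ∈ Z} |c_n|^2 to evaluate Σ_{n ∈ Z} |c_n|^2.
Σ |c_n|^2 = 12π^2 + 81

Expand and integrate term by term over [-π, π]:
  ∫ (6x)^2 dx = 36·(2π^3/3); ∫ 2·6·(9)·x dx = 0 (odd integrand); ∫ 9^2 dx = 81·2π.
So (1/(2π)) ∫_{-π}^{π} (6x + 9)^2 dx = 36π^2/3 + 81 = 12π^2 + 81.
Parseval ⇒ Σ |c_n|^2 = 12π^2 + 81.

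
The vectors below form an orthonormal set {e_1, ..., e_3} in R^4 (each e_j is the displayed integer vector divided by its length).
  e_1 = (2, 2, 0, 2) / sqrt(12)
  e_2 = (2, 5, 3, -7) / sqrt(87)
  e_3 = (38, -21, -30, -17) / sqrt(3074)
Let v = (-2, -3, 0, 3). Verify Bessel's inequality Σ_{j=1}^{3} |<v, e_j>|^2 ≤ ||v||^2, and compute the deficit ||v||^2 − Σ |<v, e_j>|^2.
Σ |<v, e_j>|^2 = 1116/53; ||v||^2 = 22; deficit = 50/53

Write each e_j = u_j / sqrt(<u_j, u_j>) where u_j is the displayed integer vector. Then <v, e_j> = <v, u_j> / sqrt(<u_j, u_j>), so |<v, e_j>|^2 = <v, u_j>^2 / <u_j, u_j>.
Coefficients: <v, e_1> = -4/sqrt(12), <v, e_2> = -40/sqrt(87), <v, e_3> = -64/sqrt(3074).
Square and sum: Σ |<v, e_j>|^2 = 1116/53.
Compute ||v||^2 = v·v = 22.
Deficit = 22 − 1116/53 = 50/53 ≥ 0, confirming Bessel's inequality. (The deficit equals ||v − Σ <v,e_j> e_j||^2, the squared distance from v to span{e_j}.)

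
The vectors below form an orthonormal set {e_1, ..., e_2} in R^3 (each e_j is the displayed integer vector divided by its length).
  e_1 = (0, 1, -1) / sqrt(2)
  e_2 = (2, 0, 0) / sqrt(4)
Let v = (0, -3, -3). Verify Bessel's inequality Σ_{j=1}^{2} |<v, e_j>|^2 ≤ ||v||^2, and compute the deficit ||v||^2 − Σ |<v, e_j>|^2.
Σ |<v, e_j>|^2 = 0; ||v||^2 = 18; deficit = 18

Write each e_j = u_j / sqrt(<u_j, u_j>) where u_j is the displayed integer vector. Then <v, e_j> = <v, u_j> / sqrt(<u_j, u_j>), so |<v, e_j>|^2 = <v, u_j>^2 / <u_j, u_j>.
Coefficients: <v, e_1> = 0/sqrt(2), <v, e_2> = 0/sqrt(4).
Square and sum: Σ |<v, e_j>|^2 = 0.
Compute ||v||^2 = v·v = 18.
Deficit = 18 − 0 = 18 ≥ 0, confirming Bessel's inequality. (The deficit equals ||v − Σ <v,e_j> e_j||^2, the squared distance from v to span{e_j}.)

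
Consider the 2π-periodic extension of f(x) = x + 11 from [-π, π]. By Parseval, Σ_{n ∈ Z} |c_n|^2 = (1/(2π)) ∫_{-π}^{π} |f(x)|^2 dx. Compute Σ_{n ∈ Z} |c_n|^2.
Σ |c_n|^2 = π^2/3 + 121

Expand and integrate term by term over [-π, π]:
  ∫ (x)^2 dx = 1·(2π^3/3); ∫ 2·1·(11)·x dx = 0 (odd integrand); ∫ 11^2 dx = 121·2π.
So (1/(2π)) ∫_{-π}^{π} (x + 11)^2 dx = 1π^2/3 + 121 = π^2/3 + 121.
Parseval ⇒ Σ |c_n|^2 = π^2/3 + 121.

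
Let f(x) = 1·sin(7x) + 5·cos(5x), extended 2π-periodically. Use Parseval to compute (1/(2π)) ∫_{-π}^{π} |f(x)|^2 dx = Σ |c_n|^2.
Σ |c_n|^2 = 13

Expand |f|^2 and use orthogonality of {sin(nx), cos(mx)} on [-π, π]:
  ∫_{-π}^{π} sin(nx)^2 dx = π, ∫ cos(mx)^2 dx = π, and cross terms integrate to 0.
So ∫_{-π}^{π} f(x)^2 dx = 1^2 · π + 5^2 · π = (1 + 25)π.
Divide by 2π: (1 + 25)/2 = 13.
By Parseval, this equals Σ |c_n|^2.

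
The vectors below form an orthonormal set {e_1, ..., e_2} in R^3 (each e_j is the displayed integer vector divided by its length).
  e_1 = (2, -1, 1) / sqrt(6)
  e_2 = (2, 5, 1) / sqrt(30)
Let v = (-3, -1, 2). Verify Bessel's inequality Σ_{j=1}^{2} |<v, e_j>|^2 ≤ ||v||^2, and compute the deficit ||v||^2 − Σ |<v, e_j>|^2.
Σ |<v, e_j>|^2 = 21/5; ||v||^2 = 14; deficit = 49/5

Write each e_j = u_j / sqrt(<u_j, u_j>) where u_j is the displayed integer vector. Then <v, e_j> = <v, u_j> / sqrt(<u_j, u_j>), so |<v, e_j>|^2 = <v, u_j>^2 / <u_j, u_j>.
Coefficients: <v, e_1> = -3/sqrt(6), <v, e_2> = -9/sqrt(30).
Square and sum: Σ |<v, e_j>|^2 = 21/5.
Compute ||v||^2 = v·v = 14.
Deficit = 14 − 21/5 = 49/5 ≥ 0, confirming Bessel's inequality. (The deficit equals ||v − Σ <v,e_j> e_j||^2, the squared distance from v to span{e_j}.)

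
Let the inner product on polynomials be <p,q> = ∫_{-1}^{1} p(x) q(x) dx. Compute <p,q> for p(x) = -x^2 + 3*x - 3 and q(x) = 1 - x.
<p,q> = -26/3

Expand the product: p(x)·q(x) = x^3 - 4*x^2 + 6*x - 3.
∫_{-1}^{1} of each monomial x^k gives [2/(k+1) if k even, 0 if k odd]. Integrating term-by-term (or equivalently evaluating the antiderivative F(x) = x^4/4 - 4*x^3/3 + 3*x^2 - 3*x at the endpoints):
  F(1) − F(−1) = -13/12 − (91/12) = -26/3.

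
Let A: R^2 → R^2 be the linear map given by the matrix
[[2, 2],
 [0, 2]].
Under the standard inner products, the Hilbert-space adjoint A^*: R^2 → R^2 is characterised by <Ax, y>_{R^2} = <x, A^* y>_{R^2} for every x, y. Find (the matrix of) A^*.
A^* = A^T =
[[2, 0],
 [2, 2]]

For real matrices with standard dot products, the defining identity <Ax, y> = <x, A^* y> gives (Ax)^T y = x^T (A^*) y, i.e. x^T A^T y = x^T (A^*) y. Since this holds for all x, y, we must have A^* = A^T. Therefore
A^* =
[[2, 0],
 [2, 2]].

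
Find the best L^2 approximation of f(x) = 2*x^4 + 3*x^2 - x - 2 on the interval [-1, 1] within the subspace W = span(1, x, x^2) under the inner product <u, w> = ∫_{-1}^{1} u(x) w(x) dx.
g(x) = 33*x^2/7 - x - 76/35

The best approximation g ∈ W is the orthogonal projection of f onto W. Writing g = a_0 + a_1 x + a_2 x^2, the coefficients solve the normal equations G · a = b where
  G_{ij} = <φ_i, φ_j> and b_i = <f, φ_i>, with φ_0 = 1, φ_1 = x, φ_2 = x^2.
G =
  [2, 0, 2/3]
  [0, 2/3, 0]
  [2/3, 0, 2/5],
b = (-6/5, -2/3, 46/105).
Solving gives a_0 = -76/35, a_1 = -1, a_2 = 33/7, so
  g(x) = 33*x^2/7 - x - 76/35.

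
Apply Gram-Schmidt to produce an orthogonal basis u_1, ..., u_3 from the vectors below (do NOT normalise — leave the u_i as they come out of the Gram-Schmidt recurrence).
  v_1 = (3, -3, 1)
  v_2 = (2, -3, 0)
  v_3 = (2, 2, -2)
Orthogonal basis:
  u_1 = (3, -3, 1)
  u_2 = (-7/19, -12/19, -15/19)
  u_3 = (24/11, 16/11, -24/11)

Apply the Gram-Schmidt recurrence
  u_1 = v_1
  u_i = v_i − Σ_{j<i} ((v_i · u_j) / (u_j · u_j)) · u_j.

Step by step this gives:
  u_1 = (3, -3, 1)
  u_2 = (-7/19, -12/19, -15/19)
  u_3 = (24/11, 16/11, -24/11)

Orthogonality check:
  u_2 · u_1 = 0 (should be 0)
  u_3 · u_1 = 0 (should be 0)
  u_3 · u_2 = 0 (should be 0)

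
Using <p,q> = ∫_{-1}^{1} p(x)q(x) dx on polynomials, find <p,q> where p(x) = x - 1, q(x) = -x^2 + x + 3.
<p,q> = -14/3

Expand the product: p(x)·q(x) = -x^3 + 2*x^2 + 2*x - 3.
∫_{-1}^{1} of each monomial x^k gives [2/(k+1) if k even, 0 if k odd]. Integrating term-by-term (or equivalently evaluating the antiderivative F(x) = -x^4/4 + 2*x^3/3 + x^2 - 3*x at the endpoints):
  F(1) − F(−1) = -19/12 − (37/12) = -14/3.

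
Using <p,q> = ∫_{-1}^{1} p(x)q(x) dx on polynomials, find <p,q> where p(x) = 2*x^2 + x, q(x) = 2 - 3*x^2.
<p,q> = 4/15

Expand the product: p(x)·q(x) = -6*x^4 - 3*x^3 + 4*x^2 + 2*x.
∫_{-1}^{1} of each monomial x^k gives [2/(k+1) if k even, 0 if k odd]. Integrating term-by-term (or equivalently evaluating the antiderivative F(x) = -6*x^5/5 - 3*x^4/4 + 4*x^3/3 + x^2 at the endpoints):
  F(1) − F(−1) = 23/60 − (7/60) = 4/15.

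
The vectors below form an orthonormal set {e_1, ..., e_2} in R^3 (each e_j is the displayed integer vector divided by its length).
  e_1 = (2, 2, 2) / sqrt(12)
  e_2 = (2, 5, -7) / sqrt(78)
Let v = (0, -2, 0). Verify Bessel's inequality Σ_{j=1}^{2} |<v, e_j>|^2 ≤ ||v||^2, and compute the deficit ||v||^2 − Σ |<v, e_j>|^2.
Σ |<v, e_j>|^2 = 34/13; ||v||^2 = 4; deficit = 18/13

Write each e_j = u_j / sqrt(<u_j, u_j>) where u_j is the displayed integer vector. Then <v, e_j> = <v, u_j> / sqrt(<u_j, u_j>), so |<v, e_j>|^2 = <v, u_j>^2 / <u_j, u_j>.
Coefficients: <v, e_1> = -4/sqrt(12), <v, e_2> = -10/sqrt(78).
Square and sum: Σ |<v, e_j>|^2 = 34/13.
Compute ||v||^2 = v·v = 4.
Deficit = 4 − 34/13 = 18/13 ≥ 0, confirming Bessel's inequality. (The deficit equals ||v − Σ <v,e_j> e_j||^2, the squared distance from v to span{e_j}.)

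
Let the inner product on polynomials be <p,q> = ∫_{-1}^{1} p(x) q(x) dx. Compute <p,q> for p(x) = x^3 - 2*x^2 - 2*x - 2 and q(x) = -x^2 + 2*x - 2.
<p,q> = 164/15

Expand the product: p(x)·q(x) = -x^5 + 4*x^4 - 4*x^3 + 2*x^2 + 4.
∫_{-1}^{1} of each monomial x^k gives [2/(k+1) if k even, 0 if k odd]. Integrating term-by-term (or equivalently evaluating the antiderivative F(x) = -x^6/6 + 4*x^5/5 - x^4 + 2*x^3/3 + 4*x at the endpoints):
  F(1) − F(−1) = 43/10 − (-199/30) = 164/15.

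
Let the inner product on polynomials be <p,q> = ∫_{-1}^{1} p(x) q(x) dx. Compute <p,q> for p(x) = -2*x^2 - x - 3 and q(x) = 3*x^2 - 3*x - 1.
<p,q> = 14/15

Expand the product: p(x)·q(x) = -6*x^4 + 3*x^3 - 4*x^2 + 10*x + 3.
∫_{-1}^{1} of each monomial x^k gives [2/(k+1) if k even, 0 if k odd]. Integrating term-by-term (or equivalently evaluating the antiderivative F(x) = -6*x^5/5 + 3*x^4/4 - 4*x^3/3 + 5*x^2 + 3*x at the endpoints):
  F(1) − F(−1) = 373/60 − (317/60) = 14/15.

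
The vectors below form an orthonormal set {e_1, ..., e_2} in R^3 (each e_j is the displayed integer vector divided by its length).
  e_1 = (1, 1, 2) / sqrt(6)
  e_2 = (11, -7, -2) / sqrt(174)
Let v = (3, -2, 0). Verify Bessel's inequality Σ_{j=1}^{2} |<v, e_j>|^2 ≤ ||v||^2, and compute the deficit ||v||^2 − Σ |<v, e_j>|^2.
Σ |<v, e_j>|^2 = 373/29; ||v||^2 = 13; deficit = 4/29

Write each e_j = u_j / sqrt(<u_j, u_j>) where u_j is the displayed integer vector. Then <v, e_j> = <v, u_j> / sqrt(<u_j, u_j>), so |<v, e_j>|^2 = <v, u_j>^2 / <u_j, u_j>.
Coefficients: <v, e_1> = 1/sqrt(6), <v, e_2> = 47/sqrt(174).
Square and sum: Σ |<v, e_j>|^2 = 373/29.
Compute ||v||^2 = v·v = 13.
Deficit = 13 − 373/29 = 4/29 ≥ 0, confirming Bessel's inequality. (The deficit equals ||v − Σ <v,e_j> e_j||^2, the squared distance from v to span{e_j}.)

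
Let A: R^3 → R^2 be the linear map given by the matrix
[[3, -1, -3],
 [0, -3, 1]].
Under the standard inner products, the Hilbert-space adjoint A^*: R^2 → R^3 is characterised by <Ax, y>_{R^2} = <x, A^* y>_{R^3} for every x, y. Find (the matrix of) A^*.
A^* = A^T =
[[3, 0],
 [-1, -3],
 [-3, 1]]

For real matrices with standard dot products, the defining identity <Ax, y> = <x, A^* y> gives (Ax)^T y = x^T (A^*) y, i.e. x^T A^T y = x^T (A^*) y. Since this holds for all x, y, we must have A^* = A^T. Therefore
A^* =
[[3, 0],
 [-1, -3],
 [-3, 1]].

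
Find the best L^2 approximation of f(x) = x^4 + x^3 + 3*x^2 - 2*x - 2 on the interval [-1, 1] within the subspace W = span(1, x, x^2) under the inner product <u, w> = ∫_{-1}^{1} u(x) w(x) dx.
g(x) = 27*x^2/7 - 7*x/5 - 73/35

The best approximation g ∈ W is the orthogonal projection of f onto W. Writing g = a_0 + a_1 x + a_2 x^2, the coefficients solve the normal equations G · a = b where
  G_{ij} = <φ_i, φ_j> and b_i = <f, φ_i>, with φ_0 = 1, φ_1 = x, φ_2 = x^2.
G =
  [2, 0, 2/3]
  [0, 2/3, 0]
  [2/3, 0, 2/5],
b = (-8/5, -14/15, 16/105).
Solving gives a_0 = -73/35, a_1 = -7/5, a_2 = 27/7, so
  g(x) = 27*x^2/7 - 7*x/5 - 73/35.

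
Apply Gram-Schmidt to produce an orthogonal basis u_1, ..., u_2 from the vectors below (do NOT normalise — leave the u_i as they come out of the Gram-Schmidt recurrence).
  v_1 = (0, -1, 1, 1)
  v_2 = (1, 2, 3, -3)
Orthogonal basis:
  u_1 = (0, -1, 1, 1)
  u_2 = (1, 4/3, 11/3, -7/3)

Apply the Gram-Schmidt recurrence
  u_1 = v_1
  u_i = v_i − Σ_{j<i} ((v_i · u_j) / (u_j · u_j)) · u_j.

Step by step this gives:
  u_1 = (0, -1, 1, 1)
  u_2 = (1, 4/3, 11/3, -7/3)

Orthogonality check:
  u_2 · u_1 = 0 (should be 0)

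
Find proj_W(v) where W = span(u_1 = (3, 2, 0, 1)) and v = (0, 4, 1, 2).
proj_W(v) = (15/7, 10/7, 0, 5/7)

Set up U = [u_1 | ... | u_1] ∈ R^(4×1). The projector onto W = col(U) is P = U (U^T U)^(-1) U^T.
Compute U^T U =
  [14],
and U^T v = (10).
Solve U^T U · c = U^T v for the coefficients: c = (5/7). The projection is proj_W(v) = U c.
Check: (v - proj_W(v)) · u_1 = 0  (should be 0).
Result: proj_W(v) = (15/7, 10/7, 0, 5/7).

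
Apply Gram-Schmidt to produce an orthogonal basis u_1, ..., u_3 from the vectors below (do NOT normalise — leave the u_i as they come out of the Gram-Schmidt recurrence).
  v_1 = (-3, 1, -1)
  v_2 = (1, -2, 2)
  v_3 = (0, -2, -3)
Orthogonal basis:
  u_1 = (-3, 1, -1)
  u_2 = (-10/11, -15/11, 15/11)
  u_3 = (0, -5/2, -5/2)

Apply the Gram-Schmidt recurrence
  u_1 = v_1
  u_i = v_i − Σ_{j<i} ((v_i · u_j) / (u_j · u_j)) · u_j.

Step by step this gives:
  u_1 = (-3, 1, -1)
  u_2 = (-10/11, -15/11, 15/11)
  u_3 = (0, -5/2, -5/2)

Orthogonality check:
  u_2 · u_1 = 0 (should be 0)
  u_3 · u_1 = 0 (should be 0)
  u_3 · u_2 = 0 (should be 0)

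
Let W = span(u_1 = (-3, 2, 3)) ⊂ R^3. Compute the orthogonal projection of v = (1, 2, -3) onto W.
proj_W(v) = (12/11, -8/11, -12/11)

Set up U = [u_1 | ... | u_1] ∈ R^(3×1). The projector onto W = col(U) is P = U (U^T U)^(-1) U^T.
Compute U^T U =
  [22],
and U^T v = (-8).
Solve U^T U · c = U^T v for the coefficients: c = (-4/11). The projection is proj_W(v) = U c.
Check: (v - proj_W(v)) · u_1 = 0  (should be 0).
Result: proj_W(v) = (12/11, -8/11, -12/11).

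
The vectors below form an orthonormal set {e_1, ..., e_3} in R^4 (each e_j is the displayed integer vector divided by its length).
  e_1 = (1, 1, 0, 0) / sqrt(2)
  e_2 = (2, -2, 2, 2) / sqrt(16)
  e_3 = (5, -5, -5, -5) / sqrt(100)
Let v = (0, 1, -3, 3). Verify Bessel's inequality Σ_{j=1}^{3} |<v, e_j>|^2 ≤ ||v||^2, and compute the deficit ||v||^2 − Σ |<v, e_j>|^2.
Σ |<v, e_j>|^2 = 1; ||v||^2 = 19; deficit = 18

Write each e_j = u_j / sqrt(<u_j, u_j>) where u_j is the displayed integer vector. Then <v, e_j> = <v, u_j> / sqrt(<u_j, u_j>), so |<v, e_j>|^2 = <v, u_j>^2 / <u_j, u_j>.
Coefficients: <v, e_1> = 1/sqrt(2), <v, e_2> = -2/sqrt(16), <v, e_3> = -5/sqrt(100).
Square and sum: Σ |<v, e_j>|^2 = 1.
Compute ||v||^2 = v·v = 19.
Deficit = 19 − 1 = 18 ≥ 0, confirming Bessel's inequality. (The deficit equals ||v − Σ <v,e_j> e_j||^2, the squared distance from v to span{e_j}.)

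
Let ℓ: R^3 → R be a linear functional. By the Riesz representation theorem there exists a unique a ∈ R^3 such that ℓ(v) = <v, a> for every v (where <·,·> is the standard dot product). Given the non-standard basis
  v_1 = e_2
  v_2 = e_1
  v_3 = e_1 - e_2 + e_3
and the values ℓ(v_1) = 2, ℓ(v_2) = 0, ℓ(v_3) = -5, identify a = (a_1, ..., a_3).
a = (0, 2, -3)

Write a = (a_1, ..., a_3) in the standard basis. For each basis vector v_i, ℓ(v_i) = <v_i, a> is a linear equation in the a_j's. Collect the n equations into a matrix system V a = ℓ, where row i of V is v_i (expressed in the standard basis). Since V is invertible (lower-triangular with 1s on the diagonal, up to permutation), solve by back-substitution:
  V =
[[0, 1, 0],
 [1, 0, 0],
 [1, -1, 1]]
  V a = (2, 0, -5)
Solving gives a = (0, 2, -3).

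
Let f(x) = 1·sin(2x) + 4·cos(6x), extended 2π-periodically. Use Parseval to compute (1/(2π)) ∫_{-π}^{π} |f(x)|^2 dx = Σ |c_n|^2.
Σ |c_n|^2 = 17/2

Expand |f|^2 and use orthogonality of {sin(nx), cos(mx)} on [-π, π]:
  ∫_{-π}^{π} sin(nx)^2 dx = π, ∫ cos(mx)^2 dx = π, and cross terms integrate to 0.
So ∫_{-π}^{π} f(x)^2 dx = 1^2 · π + 4^2 · π = (1 + 16)π.
Divide by 2π: (1 + 16)/2 = 17/2.
By Parseval, this equals Σ |c_n|^2.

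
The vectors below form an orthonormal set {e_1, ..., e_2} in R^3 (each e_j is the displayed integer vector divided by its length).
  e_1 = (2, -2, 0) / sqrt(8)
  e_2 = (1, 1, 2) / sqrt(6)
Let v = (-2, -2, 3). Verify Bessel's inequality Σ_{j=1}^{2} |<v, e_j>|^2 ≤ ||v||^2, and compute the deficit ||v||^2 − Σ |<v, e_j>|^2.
Σ |<v, e_j>|^2 = 2/3; ||v||^2 = 17; deficit = 49/3

Write each e_j = u_j / sqrt(<u_j, u_j>) where u_j is the displayed integer vector. Then <v, e_j> = <v, u_j> / sqrt(<u_j, u_j>), so |<v, e_j>|^2 = <v, u_j>^2 / <u_j, u_j>.
Coefficients: <v, e_1> = 0/sqrt(8), <v, e_2> = 2/sqrt(6).
Square and sum: Σ |<v, e_j>|^2 = 2/3.
Compute ||v||^2 = v·v = 17.
Deficit = 17 − 2/3 = 49/3 ≥ 0, confirming Bessel's inequality. (The deficit equals ||v − Σ <v,e_j> e_j||^2, the squared distance from v to span{e_j}.)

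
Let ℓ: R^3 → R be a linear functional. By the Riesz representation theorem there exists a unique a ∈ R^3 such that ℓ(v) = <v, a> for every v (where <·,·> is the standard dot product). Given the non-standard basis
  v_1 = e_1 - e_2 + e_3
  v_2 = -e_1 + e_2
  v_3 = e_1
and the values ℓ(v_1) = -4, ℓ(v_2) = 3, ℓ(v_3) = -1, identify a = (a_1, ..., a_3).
a = (-1, 2, -1)

Write a = (a_1, ..., a_3) in the standard basis. For each basis vector v_i, ℓ(v_i) = <v_i, a> is a linear equation in the a_j's. Collect the n equations into a matrix system V a = ℓ, where row i of V is v_i (expressed in the standard basis). Since V is invertible (lower-triangular with 1s on the diagonal, up to permutation), solve by back-substitution:
  V =
[[1, -1, 1],
 [-1, 1, 0],
 [1, 0, 0]]
  V a = (-4, 3, -1)
Solving gives a = (-1, 2, -1).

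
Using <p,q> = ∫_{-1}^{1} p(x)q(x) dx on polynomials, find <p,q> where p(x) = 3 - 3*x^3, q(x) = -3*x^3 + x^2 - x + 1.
<p,q> = 412/35

Expand the product: p(x)·q(x) = 9*x^6 - 3*x^5 + 3*x^4 - 12*x^3 + 3*x^2 - 3*x + 3.
∫_{-1}^{1} of each monomial x^k gives [2/(k+1) if k even, 0 if k odd]. Integrating term-by-term (or equivalently evaluating the antiderivative F(x) = 9*x^7/7 - x^6/2 + 3*x^5/5 - 3*x^4 + x^3 - 3*x^2/2 + 3*x at the endpoints):
  F(1) − F(−1) = 31/35 − (-381/35) = 412/35.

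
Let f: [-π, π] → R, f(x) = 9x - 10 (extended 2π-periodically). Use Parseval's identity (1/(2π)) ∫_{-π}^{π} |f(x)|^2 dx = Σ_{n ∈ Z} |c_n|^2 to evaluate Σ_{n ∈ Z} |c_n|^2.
Σ |c_n|^2 = 27π^2 + 100

Expand and integrate term by term over [-π, π]:
  ∫ (9x)^2 dx = 81·(2π^3/3); ∫ 2·9·(-10)·x dx = 0 (odd integrand); ∫ (-10)^2 dx = 100·2π.
So (1/(2π)) ∫_{-π}^{π} (9x - 10)^2 dx = 81π^2/3 + 100 = 27π^2 + 100.
Parseval ⇒ Σ |c_n|^2 = 27π^2 + 100.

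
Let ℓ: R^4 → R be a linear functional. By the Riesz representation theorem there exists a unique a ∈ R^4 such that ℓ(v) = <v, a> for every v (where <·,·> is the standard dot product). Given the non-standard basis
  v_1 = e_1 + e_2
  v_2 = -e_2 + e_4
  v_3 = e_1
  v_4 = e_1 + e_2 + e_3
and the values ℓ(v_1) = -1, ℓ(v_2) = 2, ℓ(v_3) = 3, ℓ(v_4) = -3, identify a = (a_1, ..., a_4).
a = (3, -4, -2, -2)

Write a = (a_1, ..., a_4) in the standard basis. For each basis vector v_i, ℓ(v_i) = <v_i, a> is a linear equation in the a_j's. Collect the n equations into a matrix system V a = ℓ, where row i of V is v_i (expressed in the standard basis). Since V is invertible (lower-triangular with 1s on the diagonal, up to permutation), solve by back-substitution:
  V =
[[1, 1, 0, 0],
 [0, -1, 0, 1],
 [1, 0, 0, 0],
 [1, 1, 1, 0]]
  V a = (-1, 2, 3, -3)
Solving gives a = (3, -4, -2, -2).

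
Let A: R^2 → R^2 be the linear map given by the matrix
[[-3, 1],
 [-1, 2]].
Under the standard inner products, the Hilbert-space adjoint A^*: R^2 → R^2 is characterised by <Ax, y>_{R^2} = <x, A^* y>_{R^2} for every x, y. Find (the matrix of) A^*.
A^* = A^T =
[[-3, -1],
 [1, 2]]

For real matrices with standard dot products, the defining identity <Ax, y> = <x, A^* y> gives (Ax)^T y = x^T (A^*) y, i.e. x^T A^T y = x^T (A^*) y. Since this holds for all x, y, we must have A^* = A^T. Therefore
A^* =
[[-3, -1],
 [1, 2]].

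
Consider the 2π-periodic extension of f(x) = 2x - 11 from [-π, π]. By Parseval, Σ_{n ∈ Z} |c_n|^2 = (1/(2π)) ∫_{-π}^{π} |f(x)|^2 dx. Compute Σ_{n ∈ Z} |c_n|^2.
Σ |c_n|^2 = 4π^2/3 + 121

Expand and integrate term by term over [-π, π]:
  ∫ (2x)^2 dx = 4·(2π^3/3); ∫ 2·2·(-11)·x dx = 0 (odd integrand); ∫ (-11)^2 dx = 121·2π.
So (1/(2π)) ∫_{-π}^{π} (2x - 11)^2 dx = 4π^2/3 + 121 = 4π^2/3 + 121.
Parseval ⇒ Σ |c_n|^2 = 4π^2/3 + 121.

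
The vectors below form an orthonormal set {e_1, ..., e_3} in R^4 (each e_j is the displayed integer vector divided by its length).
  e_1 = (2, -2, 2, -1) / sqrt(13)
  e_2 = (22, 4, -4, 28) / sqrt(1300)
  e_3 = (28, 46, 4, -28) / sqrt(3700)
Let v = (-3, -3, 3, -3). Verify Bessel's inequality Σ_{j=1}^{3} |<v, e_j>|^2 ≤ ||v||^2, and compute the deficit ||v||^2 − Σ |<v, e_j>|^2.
Σ |<v, e_j>|^2 = 1251/37; ||v||^2 = 36; deficit = 81/37

Write each e_j = u_j / sqrt(<u_j, u_j>) where u_j is the displayed integer vector. Then <v, e_j> = <v, u_j> / sqrt(<u_j, u_j>), so |<v, e_j>|^2 = <v, u_j>^2 / <u_j, u_j>.
Coefficients: <v, e_1> = 9/sqrt(13), <v, e_2> = -174/sqrt(1300), <v, e_3> = -126/sqrt(3700).
Square and sum: Σ |<v, e_j>|^2 = 1251/37.
Compute ||v||^2 = v·v = 36.
Deficit = 36 − 1251/37 = 81/37 ≥ 0, confirming Bessel's inequality. (The deficit equals ||v − Σ <v,e_j> e_j||^2, the squared distance from v to span{e_j}.)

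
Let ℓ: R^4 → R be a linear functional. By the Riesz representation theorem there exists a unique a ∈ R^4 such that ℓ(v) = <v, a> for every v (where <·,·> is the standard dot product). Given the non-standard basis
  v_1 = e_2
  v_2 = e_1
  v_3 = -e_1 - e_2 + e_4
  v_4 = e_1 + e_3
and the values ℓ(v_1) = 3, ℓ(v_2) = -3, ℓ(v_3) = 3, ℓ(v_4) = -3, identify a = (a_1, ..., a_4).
a = (-3, 3, 0, 3)

Write a = (a_1, ..., a_4) in the standard basis. For each basis vector v_i, ℓ(v_i) = <v_i, a> is a linear equation in the a_j's. Collect the n equations into a matrix system V a = ℓ, where row i of V is v_i (expressed in the standard basis). Since V is invertible (lower-triangular with 1s on the diagonal, up to permutation), solve by back-substitution:
  V =
[[0, 1, 0, 0],
 [1, 0, 0, 0],
 [-1, -1, 0, 1],
 [1, 0, 1, 0]]
  V a = (3, -3, 3, -3)
Solving gives a = (-3, 3, 0, 3).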